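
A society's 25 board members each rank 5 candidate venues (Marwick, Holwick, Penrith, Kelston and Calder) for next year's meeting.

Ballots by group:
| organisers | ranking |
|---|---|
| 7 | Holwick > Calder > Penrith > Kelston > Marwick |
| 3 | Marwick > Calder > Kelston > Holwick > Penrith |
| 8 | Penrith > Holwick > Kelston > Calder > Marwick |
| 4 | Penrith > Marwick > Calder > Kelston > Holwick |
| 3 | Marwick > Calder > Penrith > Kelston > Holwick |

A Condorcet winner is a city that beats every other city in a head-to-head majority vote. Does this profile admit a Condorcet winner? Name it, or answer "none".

none

Pairwise majorities:
Marwick vs Holwick: Marwick preferred on 3+4+3 = 10 ballots; Holwick wins 15–10.
Marwick vs Penrith: 6 to 19, Penrith.
Marwick vs Kelston: 3+4+3 = 10 for Marwick, 15 for Kelston — Kelston by 15–10.
Marwick vs Calder: Marwick is ranked higher on 3+4+3 = 10 ballots, Calder on 15. Calder wins 15–10.
Holwick vs Penrith: Holwick preferred on 7+3 = 10 ballots; Penrith wins 15–10.
Holwick vs Kelston: 7+8 = 15 for Holwick, 10 for Kelston — Holwick by 15–10.
Holwick vs Calder: 15 to 10, Holwick.
Penrith vs Kelston: 7+8+4+3 = 22 for Penrith, 3 for Kelston — Penrith by 22–3.
Penrith vs Calder: 12 to 13, Calder.
Kelston vs Calder: Kelston preferred on 8 ballots; Calder wins 17–8.
Each city drops at least one matchup (Marwick loses to Holwick; Holwick loses to Penrith; Penrith loses to Calder; Kelston loses to Holwick; Calder loses to Holwick); the cycle Holwick → Calder → Penrith → Holwick rules out a Condorcet winner.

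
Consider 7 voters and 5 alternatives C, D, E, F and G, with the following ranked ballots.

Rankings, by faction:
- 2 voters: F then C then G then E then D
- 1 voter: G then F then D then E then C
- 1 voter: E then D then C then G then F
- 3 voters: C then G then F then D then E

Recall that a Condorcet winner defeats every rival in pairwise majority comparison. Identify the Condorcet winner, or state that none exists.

C

Pairwise majorities:
C–D: C 5–2.
C vs E: C, 5–2.
C vs F: C, 4–3.
C–G: C 6–1.
D vs E: D wins 4–3.
D vs F: F wins 6–1.
D vs G: G wins 6–1.
E–F: F 6–1.
E–G: G 6–1.
F vs G: G wins 5–2.
C beats each of D, E, F, G — C is the Condorcet winner.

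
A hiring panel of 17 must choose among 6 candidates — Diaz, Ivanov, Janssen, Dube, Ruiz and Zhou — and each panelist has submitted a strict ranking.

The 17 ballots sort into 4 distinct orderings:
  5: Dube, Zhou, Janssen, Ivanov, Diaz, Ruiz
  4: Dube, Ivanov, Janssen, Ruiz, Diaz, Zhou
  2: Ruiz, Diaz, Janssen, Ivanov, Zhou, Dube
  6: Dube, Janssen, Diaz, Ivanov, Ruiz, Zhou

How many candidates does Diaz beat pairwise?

Diaz against each rival (17 committee members):
Diaz–Ivanov: Ivanov 9–8.
Diaz vs Janssen: Janssen wins 15–2.
Diaz vs Dube: Diaz preferred on 2 ballots; Dube wins 15–2.
Diaz vs Ruiz: Diaz wins 11–6.
Diaz vs Zhou: Diaz wins 12–5.
Diaz beats Ruiz, Zhou; loses to Ivanov, Janssen, Dube — 2 pairwise wins.

2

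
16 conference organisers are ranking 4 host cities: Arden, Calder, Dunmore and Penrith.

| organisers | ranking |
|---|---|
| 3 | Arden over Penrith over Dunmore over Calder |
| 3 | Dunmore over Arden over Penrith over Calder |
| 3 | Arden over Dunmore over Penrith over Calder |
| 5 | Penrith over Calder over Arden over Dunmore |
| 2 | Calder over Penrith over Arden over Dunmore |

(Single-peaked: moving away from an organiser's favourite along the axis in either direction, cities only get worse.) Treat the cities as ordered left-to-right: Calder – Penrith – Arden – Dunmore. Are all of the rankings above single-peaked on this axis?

yes

Axis positions: Calder=1, Penrith=2, Arden=3, Dunmore=4.
Cluster 1 (peak Arden at position 3): ranking walks positions 3-2-4-1, expanding outward from the peak — single-peaked.
Cluster 2 (peak Dunmore at position 4): ranking walks positions 4-3-2-1, expanding outward from the peak — single-peaked.
Cluster 3 (peak Arden at position 3): ranking walks positions 3-4-2-1, expanding outward from the peak — single-peaked.
Cluster 4 (peak Penrith at position 2): ranking walks positions 2-1-3-4, expanding outward from the peak — single-peaked.
Cluster 5 (peak Calder at position 1): ranking walks positions 1-2-3-4, expanding outward from the peak — single-peaked.
Every ranking is single-peaked on this axis.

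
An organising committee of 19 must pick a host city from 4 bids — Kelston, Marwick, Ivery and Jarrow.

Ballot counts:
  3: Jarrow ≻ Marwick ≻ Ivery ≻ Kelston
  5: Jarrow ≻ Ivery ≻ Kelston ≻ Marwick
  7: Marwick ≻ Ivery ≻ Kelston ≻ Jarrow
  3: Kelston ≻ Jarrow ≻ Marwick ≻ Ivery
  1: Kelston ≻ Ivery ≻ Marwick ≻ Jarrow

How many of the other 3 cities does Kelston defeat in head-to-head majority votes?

1

Kelston against each rival (19 organisers):
Kelston vs Marwick: Marwick wins 10–9.
Kelston vs Ivery: Kelston preferred on 3+1 = 4 ballots; Ivery wins 15–4.
Kelston vs Jarrow: Kelston, 11–8.
Kelston beats Jarrow; loses to Marwick, Ivery — 1 pairwise win.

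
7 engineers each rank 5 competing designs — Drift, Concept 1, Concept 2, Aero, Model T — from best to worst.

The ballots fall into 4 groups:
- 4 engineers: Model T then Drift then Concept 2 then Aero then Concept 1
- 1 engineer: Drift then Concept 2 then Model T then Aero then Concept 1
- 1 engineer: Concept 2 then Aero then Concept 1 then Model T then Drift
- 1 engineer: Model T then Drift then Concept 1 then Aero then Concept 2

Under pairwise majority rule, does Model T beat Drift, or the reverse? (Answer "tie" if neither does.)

Ballots ranking Model T above Drift: 4 + 1 + 1 = 6.
Ballots ranking Drift above Model T: 7 − 6 = 1.
Model T wins the head-to-head 6–1.

Model T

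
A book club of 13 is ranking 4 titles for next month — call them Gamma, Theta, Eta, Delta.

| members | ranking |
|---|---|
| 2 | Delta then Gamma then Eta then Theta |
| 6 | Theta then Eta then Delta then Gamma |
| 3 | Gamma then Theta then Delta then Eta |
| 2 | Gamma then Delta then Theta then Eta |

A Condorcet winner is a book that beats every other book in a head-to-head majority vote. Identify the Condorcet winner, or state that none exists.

none

Pairwise majorities:
Gamma vs Theta: Gamma, 7–6.
Gamma vs Eta: Gamma, 7–6.
Gamma vs Delta: Delta wins 8–5.
Theta–Eta: Theta 11–2.
Theta vs Delta: Theta, 9–4.
Eta vs Delta: Delta wins 7–6.
Each book drops at least one matchup (Gamma loses to Delta; Theta loses to Gamma; Eta loses to Gamma; Delta loses to Theta); the cycle Gamma beats Theta beats Delta beats Gamma rules out a Condorcet winner.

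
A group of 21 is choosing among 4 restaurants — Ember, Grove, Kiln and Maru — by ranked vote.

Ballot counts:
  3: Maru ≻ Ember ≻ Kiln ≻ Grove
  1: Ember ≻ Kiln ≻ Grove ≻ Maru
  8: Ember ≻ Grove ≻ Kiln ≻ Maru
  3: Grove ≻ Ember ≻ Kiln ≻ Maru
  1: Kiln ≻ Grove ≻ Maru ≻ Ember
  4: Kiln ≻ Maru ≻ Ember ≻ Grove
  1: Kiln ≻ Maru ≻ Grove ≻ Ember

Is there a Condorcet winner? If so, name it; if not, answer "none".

Ember

Pairwise majorities:
Ember vs Grove: 16 to 5, Ember.
Ember vs Kiln: Ember is ranked higher on 3+1+8+3 = 15 ballots, Kiln on 6. Ember wins 15–6.
Ember vs Maru: 12 to 9, Ember.
Grove vs Kiln: 11 to 10, Grove.
Grove vs Maru: 1+8+3+1 = 13 for Grove, 8 for Maru — Grove by 13–8.
Kiln vs Maru: Kiln preferred on 1+8+3+1+4+1 = 18 ballots; Kiln wins 18–3.
Ember beats each of Grove, Kiln, Maru — Ember is the Condorcet winner.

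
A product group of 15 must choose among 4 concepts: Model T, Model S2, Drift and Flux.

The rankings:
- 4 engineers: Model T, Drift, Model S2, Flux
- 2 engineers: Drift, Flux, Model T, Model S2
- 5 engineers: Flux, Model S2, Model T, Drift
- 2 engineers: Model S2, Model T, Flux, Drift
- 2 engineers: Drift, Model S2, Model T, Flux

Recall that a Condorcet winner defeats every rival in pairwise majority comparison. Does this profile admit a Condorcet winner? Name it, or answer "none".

Pairwise majorities:
Model T vs Model S2: Model T is ranked higher on 4+2 = 6 ballots, Model S2 on 9. Model S2 wins 9–6.
Model T vs Drift: 4+5+2 = 11 for Model T, 4 for Drift — Model T by 11–4.
Model T vs Flux: 8 to 7, Model T.
Model S2 vs Drift: Model S2 preferred on 5+2 = 7 ballots; Drift wins 8–7.
Model S2 vs Flux: 4+2+2 = 8 for Model S2, 7 for Flux — Model S2 by 8–7.
Drift vs Flux: Drift preferred on 4+2+2 = 8 ballots; Drift wins 8–7.
Every design loses at least once (Model T loses to Model S2; Model S2 loses to Drift; Drift loses to Model T; Flux loses to Model T). The majority relation contains the cycle Model T beats Drift beats Model S2 beats Model T, so there is no Condorcet winner.

none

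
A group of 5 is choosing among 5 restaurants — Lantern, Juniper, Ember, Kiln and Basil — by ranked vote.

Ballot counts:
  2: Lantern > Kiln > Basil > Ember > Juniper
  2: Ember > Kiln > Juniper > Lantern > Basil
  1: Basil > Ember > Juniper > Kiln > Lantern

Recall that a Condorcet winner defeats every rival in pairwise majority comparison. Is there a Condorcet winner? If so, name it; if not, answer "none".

none

Check each pair by majority over 5 ballots:
Lantern vs Juniper: Juniper wins 3–2.
Lantern vs Ember: Lantern is ranked higher on 2 ballots, Ember on 3. Ember wins 3–2.
Lantern vs Kiln: Lantern preferred on 2 ballots; Kiln wins 3–2.
Lantern vs Basil: Lantern wins 4–1.
Juniper vs Ember: Ember wins 5–0.
Juniper vs Kiln: Kiln wins 4–1.
Juniper vs Basil: 2 to 3, Basil.
Ember vs Kiln: Ember wins 3–2.
Ember–Basil: Basil 3–2.
Kiln vs Basil: Kiln preferred on 2+2 = 4 ballots; Kiln wins 4–1.
Each restaurant drops at least one matchup (Lantern loses to Juniper; Juniper loses to Ember; Ember loses to Basil; Kiln loses to Ember; Basil loses to Lantern); the cycle Lantern → Basil → Juniper → Lantern rules out a Condorcet winner.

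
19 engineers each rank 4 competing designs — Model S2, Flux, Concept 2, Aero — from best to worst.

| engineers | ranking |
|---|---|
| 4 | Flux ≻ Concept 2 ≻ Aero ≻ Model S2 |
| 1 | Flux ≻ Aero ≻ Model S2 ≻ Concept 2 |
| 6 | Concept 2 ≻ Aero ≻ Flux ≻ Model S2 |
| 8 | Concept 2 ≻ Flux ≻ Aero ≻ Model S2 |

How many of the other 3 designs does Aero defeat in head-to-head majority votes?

1

Aero against each rival (19 engineers):
Aero vs Model S2: 19 to 0, Aero.
Aero vs Flux: Aero preferred on 6 ballots; Flux wins 13–6.
Aero vs Concept 2: Concept 2 wins 18–1.
Aero beats Model S2; loses to Flux, Concept 2 — 1 pairwise win.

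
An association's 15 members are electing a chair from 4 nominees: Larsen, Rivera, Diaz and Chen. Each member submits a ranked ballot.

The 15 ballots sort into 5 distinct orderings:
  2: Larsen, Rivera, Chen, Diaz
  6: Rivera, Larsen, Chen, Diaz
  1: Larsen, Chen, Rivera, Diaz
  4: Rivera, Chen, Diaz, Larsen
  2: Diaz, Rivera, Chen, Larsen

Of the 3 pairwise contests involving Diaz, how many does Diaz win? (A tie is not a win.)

Diaz against each rival (15 voters):
Diaz vs Larsen: Diaz is ranked higher on 4+2 = 6 ballots, Larsen on 9. Larsen wins 9–6.
Diaz–Rivera: Rivera 13–2.
Diaz vs Chen: 2 to 13, Chen.
Diaz beats no one; loses to Larsen, Rivera, Chen — 0 pairwise wins.

0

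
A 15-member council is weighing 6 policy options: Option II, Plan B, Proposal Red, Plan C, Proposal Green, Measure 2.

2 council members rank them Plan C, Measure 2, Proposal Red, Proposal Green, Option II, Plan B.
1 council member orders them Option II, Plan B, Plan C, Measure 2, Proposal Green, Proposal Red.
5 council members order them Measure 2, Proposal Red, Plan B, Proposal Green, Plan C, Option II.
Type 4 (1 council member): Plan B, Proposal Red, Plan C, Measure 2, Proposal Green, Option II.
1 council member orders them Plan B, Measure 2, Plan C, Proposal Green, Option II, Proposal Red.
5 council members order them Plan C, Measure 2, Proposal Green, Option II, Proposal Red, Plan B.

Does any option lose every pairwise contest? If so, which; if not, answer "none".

Head-to-head results (15 council members):
Option II vs Plan B: 2+1+5 = 8 for Option II, 7 for Plan B — Option II by 8–7.
Option II vs Proposal Red: Option II preferred on 1+1+5 = 7 ballots; Proposal Red wins 8–7.
Option II vs Plan C: Option II is ranked higher on 1 ballot, Plan C on 14. Plan C wins 14–1.
Option II vs Proposal Green: Proposal Green, 14–1.
Option II vs Measure 2: Measure 2 wins 14–1.
Plan B vs Proposal Red: Proposal Red, 12–3.
Plan B vs Plan C: Plan B wins 8–7.
Plan B vs Proposal Green: Plan B, 8–7.
Plan B vs Measure 2: 1+1+1 = 3 for Plan B, 12 for Measure 2 — Measure 2 by 12–3.
Proposal Red vs Plan C: 6 to 9, Plan C.
Proposal Red vs Proposal Green: 8 to 7, Proposal Red.
Proposal Red–Measure 2: Measure 2 14–1.
Plan C vs Proposal Green: 10 to 5, Plan C.
Plan C vs Measure 2: Plan C wins 9–6.
Proposal Green–Measure 2: Measure 2 15–0.
Each option has at least one pairwise win (Option II beats Plan B; Plan B beats Plan C; Proposal Red beats Option II; Plan C beats Option II; Proposal Green beats Option II; Measure 2 beats Option II) — no Condorcet loser.

none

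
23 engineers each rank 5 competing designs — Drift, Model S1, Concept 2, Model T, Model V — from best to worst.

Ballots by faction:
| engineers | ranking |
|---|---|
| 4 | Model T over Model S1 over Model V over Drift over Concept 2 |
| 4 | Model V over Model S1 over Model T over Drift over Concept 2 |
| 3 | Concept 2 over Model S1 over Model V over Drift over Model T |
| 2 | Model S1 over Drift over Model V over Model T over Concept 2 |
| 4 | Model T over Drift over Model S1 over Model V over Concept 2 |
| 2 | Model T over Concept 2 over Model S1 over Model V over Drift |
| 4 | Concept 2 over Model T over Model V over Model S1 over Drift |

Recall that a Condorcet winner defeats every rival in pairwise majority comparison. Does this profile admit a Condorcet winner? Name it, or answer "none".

Model T

Head-to-head results (23 engineers):
Drift vs Model S1: Model S1, 19–4.
Drift vs Concept 2: Drift wins 14–9.
Drift vs Model T: Model T wins 18–5.
Drift vs Model V: Model V wins 17–6.
Model S1 vs Concept 2: Model S1 wins 14–9.
Model S1 vs Model T: Model T, 14–9.
Model S1 vs Model V: Model S1, 15–8.
Concept 2–Model T: Model T 16–7.
Concept 2 vs Model V: Model V wins 14–9.
Model T vs Model V: Model T wins 14–9.
Model T beats each of Drift, Model S1, Concept 2, Model V — Model T is the Condorcet winner.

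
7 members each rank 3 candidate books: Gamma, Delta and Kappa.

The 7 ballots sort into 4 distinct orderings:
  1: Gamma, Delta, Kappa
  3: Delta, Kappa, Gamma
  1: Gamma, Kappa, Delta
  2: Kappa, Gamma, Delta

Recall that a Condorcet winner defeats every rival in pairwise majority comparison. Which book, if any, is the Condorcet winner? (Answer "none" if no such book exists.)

Head-to-head results (7 members):
Gamma–Delta: Gamma 4–3.
Gamma–Kappa: Kappa 5–2.
Delta vs Kappa: 1+3 = 4 for Delta, 3 for Kappa — Delta by 4–3.
Each book drops at least one matchup (Gamma loses to Kappa; Delta loses to Gamma; Kappa loses to Delta); the cycle Gamma → Delta → Kappa → Gamma rules out a Condorcet winner.

none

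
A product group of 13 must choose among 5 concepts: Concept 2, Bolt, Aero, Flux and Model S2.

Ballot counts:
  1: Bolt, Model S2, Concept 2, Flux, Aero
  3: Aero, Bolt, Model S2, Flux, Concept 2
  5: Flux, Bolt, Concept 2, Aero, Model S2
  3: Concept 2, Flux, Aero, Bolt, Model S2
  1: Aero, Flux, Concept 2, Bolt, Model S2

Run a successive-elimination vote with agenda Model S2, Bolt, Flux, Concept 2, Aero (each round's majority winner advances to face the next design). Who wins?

Flux

Round 1: Model S2 vs Bolt — 0–13, Bolt advances.
Round 2: Bolt vs Flux — 4–9, Flux advances.
Round 3: Flux vs Concept 2 — 9–4, Flux advances.
Round 4: Flux vs Aero — 9–4, Flux advances.
Flux survives the agenda.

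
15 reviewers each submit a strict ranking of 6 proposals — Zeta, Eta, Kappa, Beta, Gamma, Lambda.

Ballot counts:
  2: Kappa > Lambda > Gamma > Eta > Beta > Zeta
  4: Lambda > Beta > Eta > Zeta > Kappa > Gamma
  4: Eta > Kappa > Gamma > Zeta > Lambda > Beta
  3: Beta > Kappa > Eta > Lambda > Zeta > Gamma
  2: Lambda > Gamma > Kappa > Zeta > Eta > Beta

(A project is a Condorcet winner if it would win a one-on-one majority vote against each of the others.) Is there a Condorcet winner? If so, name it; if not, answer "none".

none

Check each pair by majority over 15 ballots:
Zeta vs Eta: Eta wins 13–2.
Zeta vs Kappa: Kappa, 11–4.
Zeta–Beta: Beta 9–6.
Zeta vs Gamma: Gamma, 8–7.
Zeta vs Lambda: Lambda wins 11–4.
Eta vs Kappa: Eta wins 8–7.
Eta vs Beta: Eta, 8–7.
Eta vs Gamma: Eta wins 11–4.
Eta–Lambda: Lambda 8–7.
Kappa vs Beta: Kappa, 8–7.
Kappa vs Gamma: Kappa, 13–2.
Kappa vs Lambda: Kappa wins 9–6.
Beta vs Gamma: Gamma, 8–7.
Beta vs Lambda: Lambda wins 12–3.
Gamma vs Lambda: Lambda, 11–4.
Each project drops at least one matchup (Zeta loses to Eta; Eta loses to Lambda; Kappa loses to Eta; Beta loses to Eta; Gamma loses to Eta; Lambda loses to Kappa); the cycle Eta → Kappa → Lambda → Eta rules out a Condorcet winner.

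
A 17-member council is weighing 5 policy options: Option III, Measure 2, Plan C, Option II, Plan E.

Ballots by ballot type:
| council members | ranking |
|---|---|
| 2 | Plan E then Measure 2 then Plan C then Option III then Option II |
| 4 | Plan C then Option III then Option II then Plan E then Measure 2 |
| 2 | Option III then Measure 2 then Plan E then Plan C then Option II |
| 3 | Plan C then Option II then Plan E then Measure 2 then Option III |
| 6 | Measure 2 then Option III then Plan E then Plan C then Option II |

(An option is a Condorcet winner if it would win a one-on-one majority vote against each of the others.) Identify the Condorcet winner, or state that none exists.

Head-to-head results (17 council members):
Option III vs Measure 2: Measure 2 wins 11–6.
Option III vs Plan C: Plan C, 9–8.
Option III–Option II: Option III 14–3.
Option III vs Plan E: Option III, 12–5.
Measure 2 vs Plan C: Measure 2, 10–7.
Measure 2 vs Option II: Measure 2 wins 10–7.
Measure 2–Plan E: Plan E 9–8.
Plan C vs Option II: Plan C wins 17–0.
Plan C vs Plan E: Plan E, 10–7.
Option II–Plan E: Plan E 10–7.
Every option loses at least once (Option III loses to Measure 2; Measure 2 loses to Plan E; Plan C loses to Measure 2; Option II loses to Option III; Plan E loses to Option III). The majority relation contains the cycle Option III > Plan E > Measure 2 > Option III, so there is no Condorcet winner.

none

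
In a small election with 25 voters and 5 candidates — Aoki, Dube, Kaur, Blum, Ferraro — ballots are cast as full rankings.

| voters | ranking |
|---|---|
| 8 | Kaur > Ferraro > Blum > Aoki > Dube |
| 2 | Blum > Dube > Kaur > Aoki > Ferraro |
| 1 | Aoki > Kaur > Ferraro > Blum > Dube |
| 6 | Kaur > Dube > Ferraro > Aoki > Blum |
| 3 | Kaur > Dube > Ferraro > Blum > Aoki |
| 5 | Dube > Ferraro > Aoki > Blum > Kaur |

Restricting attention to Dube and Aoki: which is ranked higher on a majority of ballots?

Ballots ranking Dube above Aoki: 2 + 6 + 3 + 5 = 16.
Ballots ranking Aoki above Dube: 25 − 16 = 9.
Dube wins the head-to-head 16–9.

Dube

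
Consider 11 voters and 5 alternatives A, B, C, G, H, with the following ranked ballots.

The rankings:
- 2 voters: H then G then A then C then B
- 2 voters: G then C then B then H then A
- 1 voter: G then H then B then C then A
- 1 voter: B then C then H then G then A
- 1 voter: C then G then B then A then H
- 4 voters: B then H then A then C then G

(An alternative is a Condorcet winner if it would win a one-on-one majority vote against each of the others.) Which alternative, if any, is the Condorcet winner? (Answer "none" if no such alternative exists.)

Check each pair by majority over 11 ballots:
A–B: B 9–2.
A vs C: A, 6–5.
A vs G: G, 7–4.
A–H: H 10–1.
B vs C: 1+1+4 = 6 for B, 5 for C — B by 6–5.
B vs G: 1+4 = 5 for B, 6 for G — G by 6–5.
B vs H: B, 8–3.
C vs G: C wins 6–5.
C vs H: C preferred on 2+1+1 = 4 ballots; H wins 7–4.
G vs H: G preferred on 2+1+1 = 4 ballots; H wins 7–4.
Each alternative drops at least one matchup (A loses to B; B loses to G; C loses to A; G loses to C; H loses to B); the cycle A beats C beats G beats A rules out a Condorcet winner.

none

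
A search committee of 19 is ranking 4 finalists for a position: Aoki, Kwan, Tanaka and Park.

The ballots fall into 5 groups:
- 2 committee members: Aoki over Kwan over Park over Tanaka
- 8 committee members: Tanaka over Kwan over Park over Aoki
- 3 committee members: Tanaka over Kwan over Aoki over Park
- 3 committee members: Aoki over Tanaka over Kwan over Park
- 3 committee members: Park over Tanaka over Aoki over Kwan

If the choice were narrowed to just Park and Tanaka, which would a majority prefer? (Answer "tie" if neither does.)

Ballots ranking Park above Tanaka: 2 + 3 = 5.
Ballots ranking Tanaka above Park: 19 − 5 = 14.
Tanaka wins the head-to-head 14–5.

Tanaka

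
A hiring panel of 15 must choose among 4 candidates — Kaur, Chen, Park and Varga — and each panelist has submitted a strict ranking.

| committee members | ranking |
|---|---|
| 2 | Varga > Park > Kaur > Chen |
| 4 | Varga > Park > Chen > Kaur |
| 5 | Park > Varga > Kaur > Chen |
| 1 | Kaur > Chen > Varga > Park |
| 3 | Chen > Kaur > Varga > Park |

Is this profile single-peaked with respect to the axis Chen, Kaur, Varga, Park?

no

Axis positions: Chen=1, Kaur=2, Varga=3, Park=4.
Ballot type 1 (peak Varga at position 3): ranking walks positions 3-4-2-1, expanding outward from the peak — single-peaked.
Ballot type 2: ranking walks positions 3-4-1-2; Chen is ranked above Kaur even though Kaur lies between Chen and the peak Varga on the axis — preferences dip and rise again. Not single-peaked.
Ballot type 3 (peak Park at position 4): ranking walks positions 4-3-2-1, expanding outward from the peak — single-peaked.
Ballot type 4 (peak Kaur at position 2): ranking walks positions 2-1-3-4, expanding outward from the peak — single-peaked.
Ballot type 5 (peak Chen at position 1): ranking walks positions 1-2-3-4, expanding outward from the peak — single-peaked.
Ballot type 2 violates single-peakedness, so the profile is not single-peaked on this axis.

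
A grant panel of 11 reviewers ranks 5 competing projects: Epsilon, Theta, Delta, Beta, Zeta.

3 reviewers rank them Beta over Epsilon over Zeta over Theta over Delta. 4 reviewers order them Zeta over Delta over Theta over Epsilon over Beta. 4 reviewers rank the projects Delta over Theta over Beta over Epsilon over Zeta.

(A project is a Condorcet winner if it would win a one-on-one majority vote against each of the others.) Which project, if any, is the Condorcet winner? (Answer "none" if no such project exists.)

none

Pairwise majorities:
Epsilon vs Theta: Epsilon is ranked higher on 3 ballots, Theta on 8. Theta wins 8–3.
Epsilon vs Delta: 3 to 8, Delta.
Epsilon vs Beta: 4 to 7, Beta.
Epsilon vs Zeta: 3+4 = 7 for Epsilon, 4 for Zeta — Epsilon by 7–4.
Theta vs Delta: 3 for Theta, 8 for Delta — Delta by 8–3.
Theta vs Beta: Theta is ranked higher on 4+4 = 8 ballots, Beta on 3. Theta wins 8–3.
Theta vs Zeta: Theta is ranked higher on 4 ballots, Zeta on 7. Zeta wins 7–4.
Delta vs Beta: 8 to 3, Delta.
Delta vs Zeta: 4 to 7, Zeta.
Beta vs Zeta: 7 to 4, Beta.
Every project loses at least once (Epsilon loses to Theta; Theta loses to Delta; Delta loses to Zeta; Beta loses to Theta; Zeta loses to Epsilon). The majority relation contains the cycle Epsilon > Zeta > Theta > Epsilon, so there is no Condorcet winner.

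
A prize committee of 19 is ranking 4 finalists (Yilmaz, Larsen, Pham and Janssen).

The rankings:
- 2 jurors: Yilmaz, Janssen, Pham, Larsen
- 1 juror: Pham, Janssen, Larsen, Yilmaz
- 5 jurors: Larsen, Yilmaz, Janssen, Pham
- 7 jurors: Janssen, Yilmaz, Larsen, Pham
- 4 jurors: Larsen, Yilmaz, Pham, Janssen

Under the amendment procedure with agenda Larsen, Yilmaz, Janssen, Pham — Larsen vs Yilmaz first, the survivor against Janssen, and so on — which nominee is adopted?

Janssen

Round 1: Larsen vs Yilmaz — 10–9, Larsen advances.
Round 2: Larsen vs Janssen — 9–10, Janssen advances.
Round 3: Janssen vs Pham — 14–5, Janssen advances.
Janssen survives the agenda.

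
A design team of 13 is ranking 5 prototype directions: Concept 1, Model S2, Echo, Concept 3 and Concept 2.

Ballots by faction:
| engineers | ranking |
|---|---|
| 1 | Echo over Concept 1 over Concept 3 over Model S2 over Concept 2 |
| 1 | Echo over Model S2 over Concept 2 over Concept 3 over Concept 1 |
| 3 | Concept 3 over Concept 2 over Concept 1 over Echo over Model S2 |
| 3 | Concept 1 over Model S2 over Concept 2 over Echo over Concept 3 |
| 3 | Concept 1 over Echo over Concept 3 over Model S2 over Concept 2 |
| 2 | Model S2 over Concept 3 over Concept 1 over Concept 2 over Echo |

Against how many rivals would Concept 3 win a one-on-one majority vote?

Concept 3 against each rival (13 engineers):
Concept 3 vs Concept 1: Concept 3 is ranked higher on 1+3+2 = 6 ballots, Concept 1 on 7. Concept 1 wins 7–6.
Concept 3 vs Model S2: Concept 3 preferred on 1+3+3 = 7 ballots; Concept 3 wins 7–6.
Concept 3 vs Echo: Concept 3 is ranked higher on 3+2 = 5 ballots, Echo on 8. Echo wins 8–5.
Concept 3 vs Concept 2: Concept 3, 9–4.
Concept 3 beats Model S2, Concept 2; loses to Concept 1, Echo — 2 pairwise wins.

2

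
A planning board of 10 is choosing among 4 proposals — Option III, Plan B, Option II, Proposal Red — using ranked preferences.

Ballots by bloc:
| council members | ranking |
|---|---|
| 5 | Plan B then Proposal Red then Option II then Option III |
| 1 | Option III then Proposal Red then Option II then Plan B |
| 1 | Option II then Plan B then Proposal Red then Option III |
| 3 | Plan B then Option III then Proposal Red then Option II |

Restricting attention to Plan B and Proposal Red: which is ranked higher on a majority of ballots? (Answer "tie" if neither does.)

Ballots ranking Plan B above Proposal Red: 5 + 1 + 3 = 9.
Ballots ranking Proposal Red above Plan B: 10 − 9 = 1.
Plan B wins the head-to-head 9–1.

Plan B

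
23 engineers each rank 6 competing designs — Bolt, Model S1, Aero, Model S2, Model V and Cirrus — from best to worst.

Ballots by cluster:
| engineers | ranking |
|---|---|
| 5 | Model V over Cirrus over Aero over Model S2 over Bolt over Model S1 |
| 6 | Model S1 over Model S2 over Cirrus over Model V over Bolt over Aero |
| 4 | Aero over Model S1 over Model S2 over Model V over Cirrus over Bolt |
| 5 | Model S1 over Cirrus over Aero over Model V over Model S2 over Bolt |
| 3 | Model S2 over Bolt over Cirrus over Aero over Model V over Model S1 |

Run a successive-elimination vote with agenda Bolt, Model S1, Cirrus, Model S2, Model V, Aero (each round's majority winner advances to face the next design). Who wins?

Round 1: Bolt vs Model S1 — 8–15, Model S1 advances.
Round 2: Model S1 vs Cirrus — 15–8, Model S1 advances.
Round 3: Model S1 vs Model S2 — 15–8, Model S1 advances.
Round 4: Model S1 vs Model V — 15–8, Model S1 advances.
Round 5: Model S1 vs Aero — 11–12, Aero advances.
Aero survives the agenda.

Aero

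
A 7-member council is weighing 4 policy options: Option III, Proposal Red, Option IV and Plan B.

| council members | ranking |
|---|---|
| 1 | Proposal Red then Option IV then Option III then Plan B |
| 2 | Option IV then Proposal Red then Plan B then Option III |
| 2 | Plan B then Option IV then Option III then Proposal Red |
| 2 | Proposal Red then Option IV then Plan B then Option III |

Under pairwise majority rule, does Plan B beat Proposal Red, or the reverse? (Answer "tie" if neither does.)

Proposal Red

Ballots ranking Plan B above Proposal Red: 2.
Ballots ranking Proposal Red above Plan B: 7 − 2 = 5.
Proposal Red wins the head-to-head 5–2.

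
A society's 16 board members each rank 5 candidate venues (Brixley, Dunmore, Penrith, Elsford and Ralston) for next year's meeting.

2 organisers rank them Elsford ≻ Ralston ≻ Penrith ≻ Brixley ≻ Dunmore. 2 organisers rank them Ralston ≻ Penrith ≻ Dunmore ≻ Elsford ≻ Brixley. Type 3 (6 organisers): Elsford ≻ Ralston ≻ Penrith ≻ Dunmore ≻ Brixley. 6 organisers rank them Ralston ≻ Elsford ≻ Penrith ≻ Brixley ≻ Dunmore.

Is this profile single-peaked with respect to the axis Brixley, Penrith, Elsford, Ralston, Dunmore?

no

Axis positions: Brixley=1, Penrith=2, Elsford=3, Ralston=4, Dunmore=5.
Type 1 (peak Elsford at position 3): ranking walks positions 3-4-2-1-5, expanding outward from the peak — single-peaked.
Type 2: ranking walks positions 4-2-5-3-1; Penrith is ranked above Elsford even though Elsford lies between Penrith and the peak Ralston on the axis — preferences dip and rise again. Not single-peaked.
Type 3 (peak Elsford at position 3): ranking walks positions 3-4-2-5-1, expanding outward from the peak — single-peaked.
Type 4 (peak Ralston at position 4): ranking walks positions 4-3-2-1-5, expanding outward from the peak — single-peaked.
Type 2 violates single-peakedness, so the profile is not single-peaked on this axis.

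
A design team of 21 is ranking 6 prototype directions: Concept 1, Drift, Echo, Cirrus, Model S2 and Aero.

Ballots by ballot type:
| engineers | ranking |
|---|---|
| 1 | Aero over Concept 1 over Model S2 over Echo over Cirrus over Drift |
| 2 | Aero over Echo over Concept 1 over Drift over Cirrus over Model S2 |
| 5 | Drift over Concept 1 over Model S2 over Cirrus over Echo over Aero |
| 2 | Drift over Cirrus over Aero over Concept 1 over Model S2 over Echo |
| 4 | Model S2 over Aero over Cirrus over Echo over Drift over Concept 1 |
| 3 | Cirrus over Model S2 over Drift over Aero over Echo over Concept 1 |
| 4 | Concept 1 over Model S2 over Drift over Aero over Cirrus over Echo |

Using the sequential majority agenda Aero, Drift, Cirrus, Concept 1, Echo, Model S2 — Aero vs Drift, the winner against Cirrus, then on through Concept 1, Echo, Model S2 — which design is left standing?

Model S2

Round 1: Aero vs Drift — 7–14, Drift advances.
Round 2: Drift vs Cirrus — 13–8, Drift advances.
Round 3: Drift vs Concept 1 — 14–7, Drift advances.
Round 4: Drift vs Echo — 14–7, Drift advances.
Round 5: Drift vs Model S2 — 9–12, Model S2 advances.
Model S2 survives the agenda.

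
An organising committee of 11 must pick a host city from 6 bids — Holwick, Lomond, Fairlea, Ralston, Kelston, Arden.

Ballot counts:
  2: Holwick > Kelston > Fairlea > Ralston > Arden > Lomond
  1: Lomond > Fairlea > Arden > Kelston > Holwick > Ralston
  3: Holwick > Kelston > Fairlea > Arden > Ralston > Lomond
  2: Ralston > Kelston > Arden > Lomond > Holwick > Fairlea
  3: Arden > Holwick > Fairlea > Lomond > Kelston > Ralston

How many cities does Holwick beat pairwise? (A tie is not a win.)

Holwick against each rival (11 organisers):
Holwick–Lomond: Holwick 8–3.
Holwick vs Fairlea: 10 to 1, Holwick.
Holwick vs Ralston: 9 to 2, Holwick.
Holwick vs Kelston: Holwick, 8–3.
Holwick vs Arden: 5 to 6, Arden.
Holwick beats Lomond, Fairlea, Ralston, Kelston; loses to Arden — 4 pairwise wins.

4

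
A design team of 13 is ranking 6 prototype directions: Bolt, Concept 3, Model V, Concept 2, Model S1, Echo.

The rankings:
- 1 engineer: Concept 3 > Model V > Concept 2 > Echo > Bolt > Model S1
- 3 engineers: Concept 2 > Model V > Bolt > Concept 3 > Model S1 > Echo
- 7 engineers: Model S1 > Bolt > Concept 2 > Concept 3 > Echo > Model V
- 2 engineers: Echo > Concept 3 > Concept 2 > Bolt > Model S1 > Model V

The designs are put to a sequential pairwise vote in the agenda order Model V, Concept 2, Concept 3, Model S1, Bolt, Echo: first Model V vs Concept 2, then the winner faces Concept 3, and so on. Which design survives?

Round 1: Model V vs Concept 2 — 1–12, Concept 2 advances.
Round 2: Concept 2 vs Concept 3 — 10–3, Concept 2 advances.
Round 3: Concept 2 vs Model S1 — 6–7, Model S1 advances.
Round 4: Model S1 vs Bolt — 7–6, Model S1 advances.
Round 5: Model S1 vs Echo — 10–3, Model S1 advances.
Model S1 survives the agenda.

Model S1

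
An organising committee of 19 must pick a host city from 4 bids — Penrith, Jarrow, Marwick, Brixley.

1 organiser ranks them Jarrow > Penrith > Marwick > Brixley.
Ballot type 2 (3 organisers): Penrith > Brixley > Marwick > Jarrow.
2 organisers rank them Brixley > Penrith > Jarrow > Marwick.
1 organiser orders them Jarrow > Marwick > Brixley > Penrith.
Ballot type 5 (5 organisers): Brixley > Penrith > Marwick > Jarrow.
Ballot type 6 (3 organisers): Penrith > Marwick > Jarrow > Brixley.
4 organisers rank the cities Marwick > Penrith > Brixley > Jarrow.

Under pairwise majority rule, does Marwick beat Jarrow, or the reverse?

Ballots ranking Marwick above Jarrow: 3 + 5 + 3 + 4 = 15.
Ballots ranking Jarrow above Marwick: 19 − 15 = 4.
Marwick wins the head-to-head 15–4.

Marwick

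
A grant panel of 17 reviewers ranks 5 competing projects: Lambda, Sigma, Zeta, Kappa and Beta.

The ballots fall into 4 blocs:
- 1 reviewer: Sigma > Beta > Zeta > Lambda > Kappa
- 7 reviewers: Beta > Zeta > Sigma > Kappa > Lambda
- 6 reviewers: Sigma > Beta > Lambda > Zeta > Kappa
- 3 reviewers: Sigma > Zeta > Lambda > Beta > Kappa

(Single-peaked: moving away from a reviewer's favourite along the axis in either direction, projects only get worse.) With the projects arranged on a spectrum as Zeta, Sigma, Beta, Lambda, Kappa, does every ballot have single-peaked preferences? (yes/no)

Axis positions: Zeta=1, Sigma=2, Beta=3, Lambda=4, Kappa=5.
Bloc 1 (peak Sigma at position 2): ranking walks positions 2-3-1-4-5, expanding outward from the peak — single-peaked.
Bloc 2: ranking walks positions 3-1-2-5-4; Zeta is ranked above Sigma even though Sigma lies between Zeta and the peak Beta on the axis — preferences dip and rise again. Not single-peaked.
Bloc 3 (peak Sigma at position 2): ranking walks positions 2-3-4-1-5, expanding outward from the peak — single-peaked.
Bloc 4: ranking walks positions 2-1-4-3-5; Lambda is ranked above Beta even though Beta lies between Lambda and the peak Sigma on the axis — preferences dip and rise again. Not single-peaked.
Bloc 2 violates single-peakedness, so the profile is not single-peaked on this axis.

no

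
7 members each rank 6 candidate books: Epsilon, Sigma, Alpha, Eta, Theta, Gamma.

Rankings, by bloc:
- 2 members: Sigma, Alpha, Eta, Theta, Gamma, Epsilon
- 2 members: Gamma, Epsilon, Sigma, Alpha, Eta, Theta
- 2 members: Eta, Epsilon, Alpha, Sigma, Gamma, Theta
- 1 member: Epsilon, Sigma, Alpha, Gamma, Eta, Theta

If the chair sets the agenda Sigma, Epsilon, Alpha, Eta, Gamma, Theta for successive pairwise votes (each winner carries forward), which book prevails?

Round 1: Sigma vs Epsilon — 2–5, Epsilon advances.
Round 2: Epsilon vs Alpha — 5–2, Epsilon advances.
Round 3: Epsilon vs Eta — 3–4, Eta advances.
Round 4: Eta vs Gamma — 4–3, Eta advances.
Round 5: Eta vs Theta — 7–0, Eta advances.
Eta survives the agenda.

Eta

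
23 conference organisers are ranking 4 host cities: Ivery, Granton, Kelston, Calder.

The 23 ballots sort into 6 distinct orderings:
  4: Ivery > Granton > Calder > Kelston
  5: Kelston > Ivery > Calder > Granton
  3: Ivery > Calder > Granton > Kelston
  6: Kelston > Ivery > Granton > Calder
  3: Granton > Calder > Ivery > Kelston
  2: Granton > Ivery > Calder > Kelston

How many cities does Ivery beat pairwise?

3

Ivery against each rival (23 organisers):
Ivery–Granton: Ivery 18–5.
Ivery vs Kelston: 4+3+3+2 = 12 for Ivery, 11 for Kelston — Ivery by 12–11.
Ivery vs Calder: Ivery wins 20–3.
Ivery beats Granton, Kelston, Calder — 3 pairwise wins.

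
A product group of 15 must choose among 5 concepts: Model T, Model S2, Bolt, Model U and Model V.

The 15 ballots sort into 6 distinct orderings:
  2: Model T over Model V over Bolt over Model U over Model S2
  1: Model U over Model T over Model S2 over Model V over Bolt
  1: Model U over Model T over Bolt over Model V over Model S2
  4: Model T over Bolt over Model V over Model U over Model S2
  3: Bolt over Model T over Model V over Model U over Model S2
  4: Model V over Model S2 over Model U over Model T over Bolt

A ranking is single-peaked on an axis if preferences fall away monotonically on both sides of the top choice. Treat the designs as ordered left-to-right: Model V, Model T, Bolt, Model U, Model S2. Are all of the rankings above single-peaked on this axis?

no

Axis positions: Model V=1, Model T=2, Bolt=3, Model U=4, Model S2=5.
Ballot type 1 (peak Model T at position 2): ranking walks positions 2-1-3-4-5, expanding outward from the peak — single-peaked.
Ballot type 2: ranking walks positions 4-2-5-1-3; Model T is ranked above Bolt even though Bolt lies between Model T and the peak Model U on the axis — preferences dip and rise again. Not single-peaked.
Ballot type 3: ranking walks positions 4-2-3-1-5; Model T is ranked above Bolt even though Bolt lies between Model T and the peak Model U on the axis — preferences dip and rise again. Not single-peaked.
Ballot type 4 (peak Model T at position 2): ranking walks positions 2-3-1-4-5, expanding outward from the peak — single-peaked.
Ballot type 5 (peak Bolt at position 3): ranking walks positions 3-2-1-4-5, expanding outward from the peak — single-peaked.
Ballot type 6: ranking walks positions 1-5-4-2-3; Model S2 is ranked above Model T even though Model T lies between Model S2 and the peak Model V on the axis — preferences dip and rise again. Not single-peaked.
Ballot type 2 violates single-peakedness, so the profile is not single-peaked on this axis.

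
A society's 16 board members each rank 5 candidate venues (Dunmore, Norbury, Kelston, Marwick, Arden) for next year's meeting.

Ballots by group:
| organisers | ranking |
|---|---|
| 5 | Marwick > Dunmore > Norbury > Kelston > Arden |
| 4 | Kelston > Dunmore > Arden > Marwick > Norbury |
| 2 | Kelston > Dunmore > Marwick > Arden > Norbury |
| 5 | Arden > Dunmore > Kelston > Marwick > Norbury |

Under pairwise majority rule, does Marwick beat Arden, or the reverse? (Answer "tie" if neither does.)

Arden

Ballots ranking Marwick above Arden: 5 + 2 = 7.
Ballots ranking Arden above Marwick: 16 − 7 = 9.
Arden wins the head-to-head 9–7.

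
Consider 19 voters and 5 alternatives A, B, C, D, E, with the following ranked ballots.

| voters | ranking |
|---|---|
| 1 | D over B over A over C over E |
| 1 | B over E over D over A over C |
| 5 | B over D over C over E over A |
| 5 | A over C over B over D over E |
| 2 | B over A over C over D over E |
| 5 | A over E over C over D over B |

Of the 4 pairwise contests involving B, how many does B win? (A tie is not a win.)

2

B against each rival (19 voters):
B vs A: A, 10–9.
B vs C: 9 to 10, C.
B vs D: B is ranked higher on 1+5+5+2 = 13 ballots, D on 6. B wins 13–6.
B–E: B 14–5.
B beats D, E; loses to A, C — 2 pairwise wins.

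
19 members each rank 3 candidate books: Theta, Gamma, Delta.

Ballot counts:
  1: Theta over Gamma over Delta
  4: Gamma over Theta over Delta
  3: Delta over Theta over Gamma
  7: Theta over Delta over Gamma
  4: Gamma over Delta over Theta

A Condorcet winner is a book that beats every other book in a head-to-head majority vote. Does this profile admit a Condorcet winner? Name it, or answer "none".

Check each pair by majority over 19 ballots:
Theta vs Gamma: 11 to 8, Theta.
Theta vs Delta: Theta preferred on 1+4+7 = 12 ballots; Theta wins 12–7.
Gamma vs Delta: 9 to 10, Delta.
Theta wins every pairwise contest, so Theta is the Condorcet winner.

Theta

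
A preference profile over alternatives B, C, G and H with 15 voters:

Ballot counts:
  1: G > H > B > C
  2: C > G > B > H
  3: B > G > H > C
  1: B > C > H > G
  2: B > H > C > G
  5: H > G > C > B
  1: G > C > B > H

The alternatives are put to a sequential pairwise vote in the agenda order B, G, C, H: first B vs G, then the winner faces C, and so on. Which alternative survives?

Round 1: B vs G — 6–9, G advances.
Round 2: G vs C — 10–5, G advances.
Round 3: G vs H — 7–8, H advances.
The agenda winner is H.

H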